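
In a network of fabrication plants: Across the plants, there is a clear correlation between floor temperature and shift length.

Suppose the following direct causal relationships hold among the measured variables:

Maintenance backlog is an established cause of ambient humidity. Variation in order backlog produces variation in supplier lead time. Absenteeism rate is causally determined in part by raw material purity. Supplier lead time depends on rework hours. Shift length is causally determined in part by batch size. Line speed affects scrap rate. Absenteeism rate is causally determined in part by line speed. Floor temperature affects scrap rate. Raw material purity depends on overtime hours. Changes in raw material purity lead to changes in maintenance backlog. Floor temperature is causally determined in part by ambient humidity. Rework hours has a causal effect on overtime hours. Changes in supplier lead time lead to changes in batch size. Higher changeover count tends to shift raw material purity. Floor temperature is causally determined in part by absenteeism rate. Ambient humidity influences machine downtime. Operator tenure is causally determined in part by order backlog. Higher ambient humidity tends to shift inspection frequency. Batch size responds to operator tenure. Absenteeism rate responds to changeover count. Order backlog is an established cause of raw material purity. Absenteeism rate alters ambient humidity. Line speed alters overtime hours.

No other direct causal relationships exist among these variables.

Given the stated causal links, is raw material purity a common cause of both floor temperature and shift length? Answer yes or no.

Raw material purity has no stated causal path to shift length. A confounder must cause both variables, so raw material purity does not qualify.

no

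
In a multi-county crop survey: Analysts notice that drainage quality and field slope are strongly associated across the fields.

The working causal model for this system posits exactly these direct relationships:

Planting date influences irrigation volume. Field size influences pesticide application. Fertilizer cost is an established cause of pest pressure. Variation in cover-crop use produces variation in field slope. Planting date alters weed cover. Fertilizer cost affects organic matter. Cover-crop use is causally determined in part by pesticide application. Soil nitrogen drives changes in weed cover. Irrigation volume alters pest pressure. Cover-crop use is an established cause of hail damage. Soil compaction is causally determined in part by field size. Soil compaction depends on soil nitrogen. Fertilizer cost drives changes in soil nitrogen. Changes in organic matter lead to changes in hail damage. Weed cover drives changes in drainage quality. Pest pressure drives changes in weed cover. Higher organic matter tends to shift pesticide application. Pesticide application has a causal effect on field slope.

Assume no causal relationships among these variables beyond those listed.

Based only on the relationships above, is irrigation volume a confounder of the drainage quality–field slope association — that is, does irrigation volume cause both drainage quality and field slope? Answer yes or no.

no

Irrigation volume has no stated causal path to field slope. A confounder must cause both variables, so irrigation volume does not qualify.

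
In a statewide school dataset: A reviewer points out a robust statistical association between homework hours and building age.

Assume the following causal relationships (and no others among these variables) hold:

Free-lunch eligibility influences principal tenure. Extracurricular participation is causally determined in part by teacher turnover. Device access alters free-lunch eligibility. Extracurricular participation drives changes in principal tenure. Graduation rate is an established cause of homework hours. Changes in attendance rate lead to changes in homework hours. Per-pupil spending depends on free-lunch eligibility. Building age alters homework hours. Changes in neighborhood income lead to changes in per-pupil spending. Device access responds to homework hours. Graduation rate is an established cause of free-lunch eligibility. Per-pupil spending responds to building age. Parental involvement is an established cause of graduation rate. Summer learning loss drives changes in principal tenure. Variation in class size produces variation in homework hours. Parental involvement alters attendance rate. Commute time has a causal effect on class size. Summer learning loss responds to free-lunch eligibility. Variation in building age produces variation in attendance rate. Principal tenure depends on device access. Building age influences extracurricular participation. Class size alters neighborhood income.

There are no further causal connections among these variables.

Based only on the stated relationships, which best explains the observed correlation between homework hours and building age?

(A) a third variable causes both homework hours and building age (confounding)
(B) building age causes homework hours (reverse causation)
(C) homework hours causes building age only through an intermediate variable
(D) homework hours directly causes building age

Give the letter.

B

The stated link runs building age → homework hours; homework hours has no causal path to building age. No variable causes both, so confounding is ruled out. The correlation reflects reverse causation.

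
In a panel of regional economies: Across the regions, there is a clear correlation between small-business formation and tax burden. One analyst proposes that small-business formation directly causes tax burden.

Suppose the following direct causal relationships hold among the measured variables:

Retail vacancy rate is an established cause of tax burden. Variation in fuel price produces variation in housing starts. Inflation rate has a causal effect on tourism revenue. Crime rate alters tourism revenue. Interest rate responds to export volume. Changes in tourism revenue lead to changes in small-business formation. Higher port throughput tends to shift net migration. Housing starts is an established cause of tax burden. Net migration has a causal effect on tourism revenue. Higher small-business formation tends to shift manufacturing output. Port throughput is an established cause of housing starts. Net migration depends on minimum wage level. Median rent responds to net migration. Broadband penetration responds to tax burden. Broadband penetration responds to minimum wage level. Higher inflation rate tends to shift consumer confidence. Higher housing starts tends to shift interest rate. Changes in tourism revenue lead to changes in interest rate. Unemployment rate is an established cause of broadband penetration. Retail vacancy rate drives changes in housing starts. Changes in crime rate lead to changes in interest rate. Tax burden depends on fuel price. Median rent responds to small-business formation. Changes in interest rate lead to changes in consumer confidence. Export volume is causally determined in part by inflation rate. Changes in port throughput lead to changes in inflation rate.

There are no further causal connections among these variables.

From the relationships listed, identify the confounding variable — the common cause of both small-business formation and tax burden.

port throughput

Port throughput has a causal path to small-business formation (port throughput → inflation rate → tourism revenue → small-business formation) and a separate causal path to tax burden (port throughput → housing starts → tax burden), so it is a common cause of both.
No stated relationship gives small-business formation a causal route to tax burden, so the correlation is explained by the shared upstream cause rather than a direct effect.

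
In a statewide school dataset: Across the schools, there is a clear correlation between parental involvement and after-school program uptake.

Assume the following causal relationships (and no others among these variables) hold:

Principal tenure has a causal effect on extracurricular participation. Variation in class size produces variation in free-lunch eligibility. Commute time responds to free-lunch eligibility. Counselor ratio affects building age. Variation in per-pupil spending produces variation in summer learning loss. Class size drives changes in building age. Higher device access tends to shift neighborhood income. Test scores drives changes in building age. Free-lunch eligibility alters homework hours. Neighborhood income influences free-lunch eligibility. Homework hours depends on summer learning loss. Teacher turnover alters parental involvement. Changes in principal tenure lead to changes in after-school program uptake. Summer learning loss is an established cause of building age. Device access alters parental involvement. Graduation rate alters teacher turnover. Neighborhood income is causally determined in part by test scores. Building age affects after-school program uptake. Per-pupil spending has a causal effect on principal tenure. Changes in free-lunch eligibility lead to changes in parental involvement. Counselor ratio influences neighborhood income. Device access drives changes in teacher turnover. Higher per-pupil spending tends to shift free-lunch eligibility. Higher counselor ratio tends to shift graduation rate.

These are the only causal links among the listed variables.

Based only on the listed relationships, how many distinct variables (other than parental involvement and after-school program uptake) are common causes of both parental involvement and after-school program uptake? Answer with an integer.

4

The common causes are: class size (to parental involvement via class size → free-lunch eligibility → parental involvement; to after-school program uptake via class size → building age → after-school program uptake); counselor ratio (to parental involvement via counselor ratio → neighborhood income → free-lunch eligibility → parental involvement; to after-school program uptake via counselor ratio → building age → after-school program uptake); per-pupil spending (to parental involvement via per-pupil spending → free-lunch eligibility → parental involvement; to after-school program uptake via per-pupil spending → principal tenure → after-school program uptake); test scores (to parental involvement via test scores → neighborhood income → free-lunch eligibility → parental involvement; to after-school program uptake via test scores → building age → after-school program uptake).
Every other variable lacks a causal path to at least one of parental involvement and after-school program uptake.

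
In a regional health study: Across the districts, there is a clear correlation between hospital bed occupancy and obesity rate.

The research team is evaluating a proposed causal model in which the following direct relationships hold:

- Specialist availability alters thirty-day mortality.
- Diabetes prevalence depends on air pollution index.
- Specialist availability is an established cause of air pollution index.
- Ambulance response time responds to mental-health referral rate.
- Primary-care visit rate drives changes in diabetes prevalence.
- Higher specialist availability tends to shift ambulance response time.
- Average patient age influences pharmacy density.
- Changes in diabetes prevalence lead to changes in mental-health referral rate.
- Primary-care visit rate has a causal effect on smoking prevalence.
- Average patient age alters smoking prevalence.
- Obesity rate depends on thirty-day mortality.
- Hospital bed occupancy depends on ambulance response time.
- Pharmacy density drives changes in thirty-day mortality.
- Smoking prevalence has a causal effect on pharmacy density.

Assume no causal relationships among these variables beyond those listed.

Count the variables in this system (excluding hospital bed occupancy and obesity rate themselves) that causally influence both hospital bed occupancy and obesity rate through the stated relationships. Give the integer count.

2

The common causes are: primary-care visit rate (to hospital bed occupancy via primary-care visit rate → diabetes prevalence → mental-health referral rate → ambulance response time → hospital bed occupancy; to obesity rate via primary-care visit rate → smoking prevalence → pharmacy density → thirty-day mortality → obesity rate); specialist availability (to hospital bed occupancy via specialist availability → ambulance response time → hospital bed occupancy; to obesity rate via specialist availability → thirty-day mortality → obesity rate).
Every other variable lacks a causal path to at least one of hospital bed occupancy and obesity rate.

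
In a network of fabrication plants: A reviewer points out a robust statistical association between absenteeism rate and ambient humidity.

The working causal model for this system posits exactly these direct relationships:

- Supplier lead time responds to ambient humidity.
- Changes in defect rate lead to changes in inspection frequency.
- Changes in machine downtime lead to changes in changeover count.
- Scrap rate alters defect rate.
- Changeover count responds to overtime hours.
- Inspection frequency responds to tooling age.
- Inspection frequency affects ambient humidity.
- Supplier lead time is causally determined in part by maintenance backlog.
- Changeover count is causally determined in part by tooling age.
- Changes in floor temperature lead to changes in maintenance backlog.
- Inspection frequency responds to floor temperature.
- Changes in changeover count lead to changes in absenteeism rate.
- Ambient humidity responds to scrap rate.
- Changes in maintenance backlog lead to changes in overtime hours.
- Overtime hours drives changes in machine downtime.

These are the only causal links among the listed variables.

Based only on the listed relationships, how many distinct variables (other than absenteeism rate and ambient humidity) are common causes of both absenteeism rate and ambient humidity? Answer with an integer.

2

The common causes are: floor temperature (to absenteeism rate via floor temperature → maintenance backlog → overtime hours → changeover count → absenteeism rate; to ambient humidity via floor temperature → inspection frequency → ambient humidity); tooling age (to absenteeism rate via tooling age → changeover count → absenteeism rate; to ambient humidity via tooling age → inspection frequency → ambient humidity).
Every other variable lacks a causal path to at least one of absenteeism rate and ambient humidity.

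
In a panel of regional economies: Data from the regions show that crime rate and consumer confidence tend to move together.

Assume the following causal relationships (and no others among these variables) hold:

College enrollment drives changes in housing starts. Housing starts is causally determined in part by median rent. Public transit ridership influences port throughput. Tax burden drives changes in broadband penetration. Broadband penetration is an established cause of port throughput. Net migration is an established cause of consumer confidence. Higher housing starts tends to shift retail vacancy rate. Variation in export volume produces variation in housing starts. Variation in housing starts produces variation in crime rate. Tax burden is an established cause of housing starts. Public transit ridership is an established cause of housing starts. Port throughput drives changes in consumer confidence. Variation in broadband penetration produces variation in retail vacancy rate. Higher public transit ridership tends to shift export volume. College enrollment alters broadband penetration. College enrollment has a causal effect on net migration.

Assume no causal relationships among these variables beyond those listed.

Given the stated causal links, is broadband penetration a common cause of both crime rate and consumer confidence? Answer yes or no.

no

Broadband penetration has no stated causal path to crime rate. A confounder must cause both variables, so broadband penetration does not qualify.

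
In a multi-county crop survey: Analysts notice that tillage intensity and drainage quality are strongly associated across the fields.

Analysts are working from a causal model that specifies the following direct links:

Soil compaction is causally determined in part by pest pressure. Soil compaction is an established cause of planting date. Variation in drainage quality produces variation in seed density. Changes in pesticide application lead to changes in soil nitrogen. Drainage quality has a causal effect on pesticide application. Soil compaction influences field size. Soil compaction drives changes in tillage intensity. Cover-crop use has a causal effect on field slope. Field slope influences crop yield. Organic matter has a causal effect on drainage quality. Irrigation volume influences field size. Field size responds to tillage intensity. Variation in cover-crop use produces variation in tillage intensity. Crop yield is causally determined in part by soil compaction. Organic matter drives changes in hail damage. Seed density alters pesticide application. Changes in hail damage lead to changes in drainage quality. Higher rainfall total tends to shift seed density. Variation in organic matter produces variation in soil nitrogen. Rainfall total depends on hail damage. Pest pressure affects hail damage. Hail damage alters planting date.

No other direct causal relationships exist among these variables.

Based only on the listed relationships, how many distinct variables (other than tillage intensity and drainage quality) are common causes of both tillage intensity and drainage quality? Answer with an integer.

1

The common causes are: pest pressure (to tillage intensity via pest pressure → soil compaction → tillage intensity; to drainage quality via pest pressure → hail damage → drainage quality).
Every other variable lacks a causal path to at least one of tillage intensity and drainage quality.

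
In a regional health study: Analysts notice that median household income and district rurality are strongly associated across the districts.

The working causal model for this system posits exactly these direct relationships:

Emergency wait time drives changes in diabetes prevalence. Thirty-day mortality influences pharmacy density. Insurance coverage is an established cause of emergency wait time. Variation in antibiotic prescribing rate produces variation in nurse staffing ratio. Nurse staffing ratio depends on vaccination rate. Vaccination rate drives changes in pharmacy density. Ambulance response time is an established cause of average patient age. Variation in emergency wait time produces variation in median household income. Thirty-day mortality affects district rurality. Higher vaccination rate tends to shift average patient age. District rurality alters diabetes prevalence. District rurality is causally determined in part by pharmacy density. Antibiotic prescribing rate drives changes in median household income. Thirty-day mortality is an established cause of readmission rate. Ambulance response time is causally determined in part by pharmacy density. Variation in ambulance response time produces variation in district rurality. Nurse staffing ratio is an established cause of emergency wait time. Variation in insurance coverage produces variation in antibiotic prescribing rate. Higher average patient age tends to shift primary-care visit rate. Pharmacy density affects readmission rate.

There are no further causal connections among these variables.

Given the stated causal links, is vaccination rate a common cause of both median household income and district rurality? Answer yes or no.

yes

Vaccination rate has a causal path to median household income (vaccination rate → nurse staffing ratio → emergency wait time → median household income) and to district rurality (vaccination rate → pharmacy density → district rurality), so it is a common cause of both — a confounder.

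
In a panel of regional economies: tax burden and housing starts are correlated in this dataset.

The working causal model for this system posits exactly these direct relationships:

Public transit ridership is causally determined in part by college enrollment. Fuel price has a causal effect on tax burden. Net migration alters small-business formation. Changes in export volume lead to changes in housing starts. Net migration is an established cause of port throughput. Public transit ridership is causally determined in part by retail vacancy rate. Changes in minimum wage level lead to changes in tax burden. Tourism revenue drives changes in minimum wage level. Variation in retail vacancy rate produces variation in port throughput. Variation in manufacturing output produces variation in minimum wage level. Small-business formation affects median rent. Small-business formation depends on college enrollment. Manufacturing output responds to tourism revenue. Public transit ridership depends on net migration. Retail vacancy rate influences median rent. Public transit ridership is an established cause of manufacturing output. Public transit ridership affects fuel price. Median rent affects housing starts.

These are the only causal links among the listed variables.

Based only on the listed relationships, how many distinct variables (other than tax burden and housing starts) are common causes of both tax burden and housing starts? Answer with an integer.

3

The common causes are: college enrollment (to tax burden via college enrollment → public transit ridership → fuel price → tax burden; to housing starts via college enrollment → small-business formation → median rent → housing starts); net migration (to tax burden via net migration → public transit ridership → fuel price → tax burden; to housing starts via net migration → small-business formation → median rent → housing starts); retail vacancy rate (to tax burden via retail vacancy rate → public transit ridership → fuel price → tax burden; to housing starts via retail vacancy rate → median rent → housing starts).
Every other variable lacks a causal path to at least one of tax burden and housing starts.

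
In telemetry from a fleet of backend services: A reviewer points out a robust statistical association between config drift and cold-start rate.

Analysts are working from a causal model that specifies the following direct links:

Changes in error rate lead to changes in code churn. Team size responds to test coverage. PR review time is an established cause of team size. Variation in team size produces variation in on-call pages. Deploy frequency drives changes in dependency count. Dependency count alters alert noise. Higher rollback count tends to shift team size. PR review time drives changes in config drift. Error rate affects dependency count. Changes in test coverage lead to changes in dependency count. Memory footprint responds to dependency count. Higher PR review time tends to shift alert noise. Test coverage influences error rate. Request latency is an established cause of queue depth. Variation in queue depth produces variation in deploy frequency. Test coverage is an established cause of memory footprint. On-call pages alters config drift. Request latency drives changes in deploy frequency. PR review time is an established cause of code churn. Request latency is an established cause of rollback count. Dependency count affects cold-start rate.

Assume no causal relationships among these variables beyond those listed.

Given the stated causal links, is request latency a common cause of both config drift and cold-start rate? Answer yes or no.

yes

Request latency has a causal path to config drift (request latency → rollback count → team size → on-call pages → config drift) and to cold-start rate (request latency → deploy frequency → dependency count → cold-start rate), so it is a common cause of both — a confounder.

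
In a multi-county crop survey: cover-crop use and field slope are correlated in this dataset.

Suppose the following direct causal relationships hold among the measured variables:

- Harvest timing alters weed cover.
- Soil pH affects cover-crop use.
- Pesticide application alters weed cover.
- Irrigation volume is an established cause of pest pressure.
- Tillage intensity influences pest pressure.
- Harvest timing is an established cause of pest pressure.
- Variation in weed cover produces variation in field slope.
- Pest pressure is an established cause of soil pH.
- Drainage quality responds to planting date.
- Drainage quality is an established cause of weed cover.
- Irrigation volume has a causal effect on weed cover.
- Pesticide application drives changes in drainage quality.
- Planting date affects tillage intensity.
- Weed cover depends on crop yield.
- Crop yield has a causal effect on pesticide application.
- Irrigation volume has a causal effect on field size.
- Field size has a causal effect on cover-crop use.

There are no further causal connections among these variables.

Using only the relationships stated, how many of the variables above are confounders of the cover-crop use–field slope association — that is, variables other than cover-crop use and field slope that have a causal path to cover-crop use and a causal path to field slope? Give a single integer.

3

The common causes are: harvest timing (to cover-crop use via harvest timing → pest pressure → soil pH → cover-crop use; to field slope via harvest timing → weed cover → field slope); irrigation volume (to cover-crop use via irrigation volume → field size → cover-crop use; to field slope via irrigation volume → weed cover → field slope); planting date (to cover-crop use via planting date → tillage intensity → pest pressure → soil pH → cover-crop use; to field slope via planting date → drainage quality → weed cover → field slope).
Every other variable lacks a causal path to at least one of cover-crop use and field slope.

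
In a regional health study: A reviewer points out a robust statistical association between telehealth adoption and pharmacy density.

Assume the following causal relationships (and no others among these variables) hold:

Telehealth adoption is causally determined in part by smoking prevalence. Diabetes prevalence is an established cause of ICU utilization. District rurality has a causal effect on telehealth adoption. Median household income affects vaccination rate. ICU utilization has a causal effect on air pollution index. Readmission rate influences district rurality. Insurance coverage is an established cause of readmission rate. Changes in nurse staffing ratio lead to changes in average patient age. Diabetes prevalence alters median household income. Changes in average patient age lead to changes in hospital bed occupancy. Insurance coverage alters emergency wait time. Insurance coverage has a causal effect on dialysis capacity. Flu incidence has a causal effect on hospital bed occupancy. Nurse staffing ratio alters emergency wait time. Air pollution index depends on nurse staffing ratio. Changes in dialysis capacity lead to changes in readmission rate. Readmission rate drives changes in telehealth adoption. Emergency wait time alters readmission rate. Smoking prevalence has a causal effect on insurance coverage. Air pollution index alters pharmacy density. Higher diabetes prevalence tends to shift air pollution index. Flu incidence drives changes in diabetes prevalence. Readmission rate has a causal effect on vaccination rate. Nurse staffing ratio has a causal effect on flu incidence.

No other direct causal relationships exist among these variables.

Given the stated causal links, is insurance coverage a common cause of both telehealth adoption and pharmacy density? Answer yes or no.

no

Insurance coverage has no stated causal path to pharmacy density. A confounder must cause both variables, so insurance coverage does not qualify.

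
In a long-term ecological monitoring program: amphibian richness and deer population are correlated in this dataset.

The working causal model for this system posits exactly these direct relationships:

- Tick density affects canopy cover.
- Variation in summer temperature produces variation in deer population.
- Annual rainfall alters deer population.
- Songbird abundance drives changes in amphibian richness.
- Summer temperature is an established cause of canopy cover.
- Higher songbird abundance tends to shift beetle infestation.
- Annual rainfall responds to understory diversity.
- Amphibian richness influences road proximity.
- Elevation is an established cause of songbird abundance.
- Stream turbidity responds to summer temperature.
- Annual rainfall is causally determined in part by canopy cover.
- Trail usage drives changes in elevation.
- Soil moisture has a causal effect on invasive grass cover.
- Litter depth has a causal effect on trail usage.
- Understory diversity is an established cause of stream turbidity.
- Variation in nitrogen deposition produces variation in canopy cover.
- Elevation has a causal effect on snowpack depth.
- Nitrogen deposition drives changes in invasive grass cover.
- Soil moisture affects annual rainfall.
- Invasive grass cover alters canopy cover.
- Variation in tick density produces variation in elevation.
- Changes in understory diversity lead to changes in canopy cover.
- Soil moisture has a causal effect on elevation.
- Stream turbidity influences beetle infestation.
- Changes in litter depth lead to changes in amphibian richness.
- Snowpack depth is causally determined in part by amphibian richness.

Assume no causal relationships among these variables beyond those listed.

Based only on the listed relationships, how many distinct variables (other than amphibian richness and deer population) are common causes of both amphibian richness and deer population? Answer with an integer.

2

The common causes are: soil moisture (to amphibian richness via soil moisture → elevation → songbird abundance → amphibian richness; to deer population via soil moisture → annual rainfall → deer population); tick density (to amphibian richness via tick density → elevation → songbird abundance → amphibian richness; to deer population via tick density → canopy cover → annual rainfall → deer population).
Every other variable lacks a causal path to at least one of amphibian richness and deer population.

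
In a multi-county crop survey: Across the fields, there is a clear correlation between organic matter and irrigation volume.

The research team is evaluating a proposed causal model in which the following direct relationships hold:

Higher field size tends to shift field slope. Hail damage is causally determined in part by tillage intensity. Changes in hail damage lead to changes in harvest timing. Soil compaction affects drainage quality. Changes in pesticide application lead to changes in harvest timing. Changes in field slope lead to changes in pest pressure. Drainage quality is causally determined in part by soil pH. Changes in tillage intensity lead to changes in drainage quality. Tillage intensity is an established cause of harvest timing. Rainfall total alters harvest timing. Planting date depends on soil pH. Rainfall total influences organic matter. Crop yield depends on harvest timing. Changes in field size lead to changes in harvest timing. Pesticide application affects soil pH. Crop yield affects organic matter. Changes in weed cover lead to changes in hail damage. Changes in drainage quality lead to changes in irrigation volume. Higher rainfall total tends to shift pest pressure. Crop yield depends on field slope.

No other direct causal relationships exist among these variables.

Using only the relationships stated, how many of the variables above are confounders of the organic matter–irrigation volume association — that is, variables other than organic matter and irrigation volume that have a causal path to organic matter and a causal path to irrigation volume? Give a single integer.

2

The common causes are: pesticide application (to organic matter via pesticide application → harvest timing → crop yield → organic matter; to irrigation volume via pesticide application → soil pH → drainage quality → irrigation volume); tillage intensity (to organic matter via tillage intensity → harvest timing → crop yield → organic matter; to irrigation volume via tillage intensity → drainage quality → irrigation volume).
Every other variable lacks a causal path to at least one of organic matter and irrigation volume.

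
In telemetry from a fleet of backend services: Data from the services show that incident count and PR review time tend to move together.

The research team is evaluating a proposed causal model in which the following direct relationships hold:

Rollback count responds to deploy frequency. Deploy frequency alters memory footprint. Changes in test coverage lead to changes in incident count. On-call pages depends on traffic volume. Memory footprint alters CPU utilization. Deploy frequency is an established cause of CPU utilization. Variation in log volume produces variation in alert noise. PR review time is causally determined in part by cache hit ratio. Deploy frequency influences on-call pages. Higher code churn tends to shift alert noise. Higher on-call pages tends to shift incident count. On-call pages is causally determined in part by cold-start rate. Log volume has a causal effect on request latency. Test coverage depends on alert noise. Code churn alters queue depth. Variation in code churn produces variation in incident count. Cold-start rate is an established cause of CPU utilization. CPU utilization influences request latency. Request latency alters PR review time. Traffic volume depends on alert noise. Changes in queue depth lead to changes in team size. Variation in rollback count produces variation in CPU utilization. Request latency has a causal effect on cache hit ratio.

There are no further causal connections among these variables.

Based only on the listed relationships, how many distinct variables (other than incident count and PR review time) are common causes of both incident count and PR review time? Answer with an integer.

The common causes are: cold-start rate (to incident count via cold-start rate → on-call pages → incident count; to PR review time via cold-start rate → CPU utilization → request latency → PR review time); deploy frequency (to incident count via deploy frequency → on-call pages → incident count; to PR review time via deploy frequency → CPU utilization → request latency → PR review time); log volume (to incident count via log volume → alert noise → test coverage → incident count; to PR review time via log volume → request latency → PR review time).
Every other variable lacks a causal path to at least one of incident count and PR review time.

3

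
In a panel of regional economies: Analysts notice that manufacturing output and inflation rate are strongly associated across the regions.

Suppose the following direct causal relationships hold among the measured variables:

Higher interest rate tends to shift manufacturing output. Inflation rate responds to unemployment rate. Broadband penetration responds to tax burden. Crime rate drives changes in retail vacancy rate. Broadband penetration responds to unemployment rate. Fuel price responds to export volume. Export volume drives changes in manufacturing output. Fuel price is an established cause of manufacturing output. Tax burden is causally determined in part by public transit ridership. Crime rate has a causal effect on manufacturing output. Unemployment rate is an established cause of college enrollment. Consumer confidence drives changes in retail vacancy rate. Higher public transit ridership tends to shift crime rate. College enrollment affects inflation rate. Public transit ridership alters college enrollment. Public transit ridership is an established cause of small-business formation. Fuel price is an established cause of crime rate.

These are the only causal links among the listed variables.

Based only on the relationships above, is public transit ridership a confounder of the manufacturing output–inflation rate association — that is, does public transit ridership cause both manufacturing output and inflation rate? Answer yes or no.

Public transit ridership has a causal path to manufacturing output (public transit ridership → crime rate → manufacturing output) and to inflation rate (public transit ridership → college enrollment → inflation rate), so it is a common cause of both — a confounder.

yes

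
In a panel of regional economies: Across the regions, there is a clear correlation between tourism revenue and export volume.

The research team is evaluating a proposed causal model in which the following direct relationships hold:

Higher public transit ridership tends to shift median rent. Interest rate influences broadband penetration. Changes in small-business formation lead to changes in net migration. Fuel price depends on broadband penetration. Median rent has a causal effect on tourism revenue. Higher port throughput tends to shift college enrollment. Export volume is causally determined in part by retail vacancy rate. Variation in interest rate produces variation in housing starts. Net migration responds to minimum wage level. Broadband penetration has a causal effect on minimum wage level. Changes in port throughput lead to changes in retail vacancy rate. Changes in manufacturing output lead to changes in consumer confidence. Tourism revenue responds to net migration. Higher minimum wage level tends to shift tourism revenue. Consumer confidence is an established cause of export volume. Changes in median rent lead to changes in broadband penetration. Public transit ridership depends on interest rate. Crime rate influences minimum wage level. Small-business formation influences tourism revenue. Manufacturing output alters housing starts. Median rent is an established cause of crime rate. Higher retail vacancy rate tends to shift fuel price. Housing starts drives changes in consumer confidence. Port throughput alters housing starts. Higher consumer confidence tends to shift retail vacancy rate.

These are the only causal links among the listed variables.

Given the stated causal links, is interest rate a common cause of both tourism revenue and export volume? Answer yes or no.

Interest rate has a causal path to tourism revenue (interest rate → broadband penetration → minimum wage level → tourism revenue) and to export volume (interest rate → housing starts → consumer confidence → export volume), so it is a common cause of both — a confounder.

yes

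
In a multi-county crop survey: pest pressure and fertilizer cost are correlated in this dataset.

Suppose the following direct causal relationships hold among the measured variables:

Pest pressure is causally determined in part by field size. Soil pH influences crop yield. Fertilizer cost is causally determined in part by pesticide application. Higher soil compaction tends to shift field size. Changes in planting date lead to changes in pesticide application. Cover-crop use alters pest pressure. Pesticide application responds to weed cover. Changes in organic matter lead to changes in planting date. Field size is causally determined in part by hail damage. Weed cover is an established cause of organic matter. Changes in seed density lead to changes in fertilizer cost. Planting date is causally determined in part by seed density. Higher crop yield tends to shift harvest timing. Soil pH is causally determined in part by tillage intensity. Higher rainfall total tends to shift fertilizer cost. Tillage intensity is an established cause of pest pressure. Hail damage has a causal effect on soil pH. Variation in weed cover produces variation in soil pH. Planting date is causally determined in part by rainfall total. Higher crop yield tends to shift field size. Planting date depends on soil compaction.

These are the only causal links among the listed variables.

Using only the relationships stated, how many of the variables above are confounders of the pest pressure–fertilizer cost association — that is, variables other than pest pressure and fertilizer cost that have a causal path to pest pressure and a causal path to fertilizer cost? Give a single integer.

The common causes are: soil compaction (to pest pressure via soil compaction → field size → pest pressure; to fertilizer cost via soil compaction → planting date → pesticide application → fertilizer cost); weed cover (to pest pressure via weed cover → soil pH → crop yield → field size → pest pressure; to fertilizer cost via weed cover → pesticide application → fertilizer cost).
Every other variable lacks a causal path to at least one of pest pressure and fertilizer cost.

2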